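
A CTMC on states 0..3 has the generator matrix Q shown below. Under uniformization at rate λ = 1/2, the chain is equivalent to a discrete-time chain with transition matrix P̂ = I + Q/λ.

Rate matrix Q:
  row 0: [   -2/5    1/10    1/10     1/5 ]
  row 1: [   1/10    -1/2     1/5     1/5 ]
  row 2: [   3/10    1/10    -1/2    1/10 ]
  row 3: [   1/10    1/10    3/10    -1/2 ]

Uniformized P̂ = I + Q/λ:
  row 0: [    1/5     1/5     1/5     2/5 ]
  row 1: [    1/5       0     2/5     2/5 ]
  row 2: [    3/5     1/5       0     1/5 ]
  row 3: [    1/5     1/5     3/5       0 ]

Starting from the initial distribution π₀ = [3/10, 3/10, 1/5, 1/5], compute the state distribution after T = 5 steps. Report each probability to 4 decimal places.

t=0: π = [0.3000, 0.3000, 0.2000, 0.2000]
t=1: π = [0.2800, 0.1400, 0.3000, 0.2800]
t=2: π = [0.3200, 0.1720, 0.2800, 0.2280]
t=3: π = [0.3120, 0.1656, 0.2696, 0.2528]
t=4: π = [0.3078, 0.1669, 0.2803, 0.2450]
t=5: π = [0.3121, 0.1666, 0.2753, 0.2460]

π = [0.3121, 0.1666, 0.2753, 0.2460]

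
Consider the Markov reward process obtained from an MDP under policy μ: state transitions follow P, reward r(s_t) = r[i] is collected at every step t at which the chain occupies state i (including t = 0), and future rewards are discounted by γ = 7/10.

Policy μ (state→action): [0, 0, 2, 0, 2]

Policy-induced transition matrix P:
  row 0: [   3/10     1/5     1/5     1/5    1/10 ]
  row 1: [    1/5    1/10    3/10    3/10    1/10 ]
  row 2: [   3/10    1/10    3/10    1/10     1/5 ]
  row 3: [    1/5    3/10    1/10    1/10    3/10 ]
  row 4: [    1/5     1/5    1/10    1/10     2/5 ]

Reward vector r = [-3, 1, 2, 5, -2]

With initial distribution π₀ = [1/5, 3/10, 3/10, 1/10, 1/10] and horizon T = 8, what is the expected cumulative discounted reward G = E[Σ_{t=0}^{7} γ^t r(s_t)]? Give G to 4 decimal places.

t=0: π = [0.2000, 0.3000, 0.3000, 0.1000, 0.1000], E[r] = 0.6000, γ^t·E[r] = 0.600000, running G = 0.600000
t=1: π = [0.2500, 0.1500, 0.2400, 0.1800, 0.1800], E[r] = 0.4200, γ^t·E[r] = 0.294000, running G = 0.894000
t=2: π = [0.2490, 0.1790, 0.2030, 0.1550, 0.2140], E[r] = 0.1850, γ^t·E[r] = 0.090650, running G = 0.984650
t=3: π = [0.2452, 0.1773, 0.2013, 0.1607, 0.2155], E[r] = 0.2168, γ^t·E[r] = 0.074362, running G = 1.059012
t=4: π = [0.2447, 0.1782, 0.2002, 0.1600, 0.2169], E[r] = 0.2108, γ^t·E[r] = 0.050613, running G = 1.109625
t=5: π = [0.2445, 0.1782, 0.2002, 0.1601, 0.2171], E[r] = 0.2113, γ^t·E[r] = 0.035520, running G = 1.145145
t=6: π = [0.2445, 0.1782, 0.2001, 0.1601, 0.2172], E[r] = 0.2111, γ^t·E[r] = 0.024833, running G = 1.169978
t=7: π = [0.2445, 0.1782, 0.2001, 0.1601, 0.2172], E[r] = 0.2111, γ^t·E[r] = 0.017383, running G = 1.187361

G = 1.1874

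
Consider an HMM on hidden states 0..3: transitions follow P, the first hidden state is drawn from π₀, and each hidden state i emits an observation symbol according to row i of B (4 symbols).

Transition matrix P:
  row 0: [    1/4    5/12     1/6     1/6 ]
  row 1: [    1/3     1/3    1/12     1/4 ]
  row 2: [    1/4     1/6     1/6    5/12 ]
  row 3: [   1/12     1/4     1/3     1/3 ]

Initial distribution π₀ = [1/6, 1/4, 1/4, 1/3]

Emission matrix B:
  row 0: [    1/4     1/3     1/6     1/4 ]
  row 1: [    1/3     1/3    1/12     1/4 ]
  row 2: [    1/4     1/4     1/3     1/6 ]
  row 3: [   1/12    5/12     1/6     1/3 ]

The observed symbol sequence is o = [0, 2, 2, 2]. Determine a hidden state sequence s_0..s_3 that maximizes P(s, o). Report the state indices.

path = [2, 3, 2, 3]

t=0: δ = [4.167e-02, 8.333e-02, 6.250e-02, 2.778e-02]  (obs o_0=0)
t=1: δ = [4.630e-03, 2.315e-03, 3.472e-03, 4.340e-03]  ψ = [1, 1, 2, 2]  (obs o_1=2)
t=2: δ = [1.929e-04, 1.608e-04, 4.823e-04, 2.411e-04]  ψ = [0, 0, 3, 2]  (obs o_2=2)
t=3: δ = [2.009e-05, 6.698e-06, 2.679e-05, 3.349e-05]  ψ = [2, 0, 2, 2]  (obs o_3=2)
backtrack: best end state = 3; path = [2, 3, 2, 3]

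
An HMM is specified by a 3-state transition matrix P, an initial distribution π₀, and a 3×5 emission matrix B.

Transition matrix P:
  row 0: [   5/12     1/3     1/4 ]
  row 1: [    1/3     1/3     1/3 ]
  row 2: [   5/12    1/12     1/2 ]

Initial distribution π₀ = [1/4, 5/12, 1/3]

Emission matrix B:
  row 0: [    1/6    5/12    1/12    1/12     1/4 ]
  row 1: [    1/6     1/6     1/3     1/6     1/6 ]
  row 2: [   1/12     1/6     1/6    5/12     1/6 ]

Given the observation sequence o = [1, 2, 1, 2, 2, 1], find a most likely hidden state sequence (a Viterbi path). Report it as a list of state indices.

t=0: δ = [1.042e-01, 6.944e-02, 5.556e-02]  (obs o_0=1)
t=1: δ = [3.617e-03, 1.157e-02, 4.630e-03]  ψ = [0, 0, 2]  (obs o_1=2)
t=2: δ = [1.608e-03, 6.430e-04, 6.430e-04]  ψ = [1, 1, 1]  (obs o_2=1)
t=3: δ = [5.582e-05, 1.786e-04, 6.698e-05]  ψ = [0, 0, 0]  (obs o_3=2)
t=4: δ = [4.961e-06, 1.985e-05, 9.923e-06]  ψ = [1, 1, 1]  (obs o_4=2)
t=5: δ = [2.756e-06, 1.103e-06, 1.103e-06]  ψ = [1, 1, 1]  (obs o_5=1)
backtrack: best end state = 0; path = [0, 1, 0, 1, 1, 0]

path = [0, 1, 0, 1, 1, 0]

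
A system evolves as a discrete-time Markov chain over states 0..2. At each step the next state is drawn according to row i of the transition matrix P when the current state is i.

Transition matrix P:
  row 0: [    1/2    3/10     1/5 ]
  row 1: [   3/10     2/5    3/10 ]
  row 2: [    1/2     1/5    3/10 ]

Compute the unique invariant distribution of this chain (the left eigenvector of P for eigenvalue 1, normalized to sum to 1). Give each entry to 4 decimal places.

π = [0.4390, 0.3049, 0.2561]

Balance equations π_j = Σ_i π_i·P[i][j]:
  π_0 = 1/2·π_0 + 3/10·π_1 + 1/2·π_2
  π_1 = 3/10·π_0 + 2/5·π_1 + 1/5·π_2
  normalize: π_0 + π_1 + π_2 = 1
Solving the linear system gives exactly π = [18/41, 25/82, 21/82].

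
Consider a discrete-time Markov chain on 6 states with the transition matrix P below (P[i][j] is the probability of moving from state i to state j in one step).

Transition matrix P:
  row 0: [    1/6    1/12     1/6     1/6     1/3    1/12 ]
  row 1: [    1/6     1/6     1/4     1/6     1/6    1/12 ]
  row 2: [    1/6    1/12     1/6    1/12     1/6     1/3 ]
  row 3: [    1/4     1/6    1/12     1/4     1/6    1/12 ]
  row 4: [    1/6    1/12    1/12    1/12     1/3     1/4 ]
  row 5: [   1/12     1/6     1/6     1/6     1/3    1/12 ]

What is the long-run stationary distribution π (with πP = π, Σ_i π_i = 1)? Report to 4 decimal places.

Balance equations π_j = Σ_i π_i·P[i][j]:
  π_0 = 1/6·π_0 + 1/6·π_1 + 1/6·π_2 + 1/4·π_3 + 1/6·π_4 + 1/12·π_5
  π_1 = 1/12·π_0 + 1/6·π_1 + 1/12·π_2 + 1/6·π_3 + 1/12·π_4 + 1/6·π_5
  π_2 = 1/6·π_0 + 1/4·π_1 + 1/6·π_2 + 1/12·π_3 + 1/12·π_4 + 1/6·π_5
  π_3 = 1/6·π_0 + 1/6·π_1 + 1/12·π_2 + 1/4·π_3 + 1/12·π_4 + 1/6·π_5
  π_4 = 1/3·π_0 + 1/6·π_1 + 1/6·π_2 + 1/6·π_3 + 1/3·π_4 + 1/3·π_5
  normalize: π_0 + π_1 + π_2 + π_3 + π_4 + π_5 = 1
Solving the linear system gives exactly π = [16672/100965, 2401/20193, 2875/20193, 14612/100965, 8941/33655, 16478/100965].

π = [0.1651, 0.1189, 0.1424, 0.1447, 0.2657, 0.1632]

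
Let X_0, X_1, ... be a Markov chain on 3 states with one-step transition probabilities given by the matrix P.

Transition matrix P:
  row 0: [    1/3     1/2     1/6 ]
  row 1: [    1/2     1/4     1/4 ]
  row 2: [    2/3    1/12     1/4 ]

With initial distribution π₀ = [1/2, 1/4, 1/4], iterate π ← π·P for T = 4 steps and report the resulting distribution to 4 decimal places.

π = [0.4588, 0.3294, 0.2118]

t=0: π = [0.5000, 0.2500, 0.2500]
t=1: π = [0.4583, 0.3333, 0.2083]
t=2: π = [0.4583, 0.3299, 0.2118]
t=3: π = [0.4589, 0.3293, 0.2118]
t=4: π = [0.4588, 0.3294, 0.2118]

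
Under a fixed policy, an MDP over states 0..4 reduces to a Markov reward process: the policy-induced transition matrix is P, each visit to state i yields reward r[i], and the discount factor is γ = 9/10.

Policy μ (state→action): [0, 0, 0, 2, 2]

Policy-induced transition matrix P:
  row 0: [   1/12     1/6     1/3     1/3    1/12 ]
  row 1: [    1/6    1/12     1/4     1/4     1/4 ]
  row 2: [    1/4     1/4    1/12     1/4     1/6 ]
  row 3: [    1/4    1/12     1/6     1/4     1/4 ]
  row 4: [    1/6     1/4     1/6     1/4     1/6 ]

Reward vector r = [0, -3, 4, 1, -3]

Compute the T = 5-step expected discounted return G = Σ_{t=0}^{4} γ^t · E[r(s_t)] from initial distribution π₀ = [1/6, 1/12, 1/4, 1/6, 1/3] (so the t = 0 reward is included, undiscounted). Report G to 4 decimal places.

G = -0.1770

t=0: π = [0.1667, 0.0833, 0.2500, 0.1667, 0.3333], E[r] = -0.0833, γ^t·E[r] = -0.083333, running G = -0.083333
t=1: π = [0.1875, 0.1944, 0.1806, 0.2639, 0.1736], E[r] = -0.1181, γ^t·E[r] = -0.106250, running G = -0.189583
t=2: π = [0.1881, 0.1580, 0.1991, 0.2656, 0.1892], E[r] = 0.0203, γ^t·E[r] = 0.016406, running G = -0.173177
t=3: π = [0.1897, 0.1637, 0.1946, 0.2657, 0.1863], E[r] = -0.0060, γ^t·E[r] = -0.004395, running G = -0.177572
t=4: π = [0.1892, 0.1626, 0.1957, 0.2658, 0.1866], E[r] = 0.0009, γ^t·E[r] = 0.000575, running G = -0.176997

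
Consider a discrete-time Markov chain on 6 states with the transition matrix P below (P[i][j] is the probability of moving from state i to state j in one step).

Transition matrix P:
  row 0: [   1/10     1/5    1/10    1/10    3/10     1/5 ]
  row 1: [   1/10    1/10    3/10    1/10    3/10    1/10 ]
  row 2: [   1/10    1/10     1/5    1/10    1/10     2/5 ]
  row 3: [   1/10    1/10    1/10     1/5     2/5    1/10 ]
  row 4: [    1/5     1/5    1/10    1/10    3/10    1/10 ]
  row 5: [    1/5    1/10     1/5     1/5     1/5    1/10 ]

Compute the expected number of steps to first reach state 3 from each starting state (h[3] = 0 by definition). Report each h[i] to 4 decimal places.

h = [8.5089, 8.5454, 8.3087, 0.0000, 8.5891, 7.7065]

First-step conditioning: h[3] = 0; for i ≠ 3, h[i] = 1 + Σ_k P[i][k]·h[k].
  h[0] = 1 + 1/10·h[0] + 1/5·h[1] + 1/10·h[2] + 3/10·h[4] + 1/5·h[5]
  h[1] = 1 + 1/10·h[0] + 1/10·h[1] + 3/10·h[2] + 3/10·h[4] + 1/10·h[5]
  h[2] = 1 + 1/10·h[0] + 1/10·h[1] + 1/5·h[2] + 1/10·h[4] + 2/5·h[5]
  h[4] = 1 + 1/5·h[0] + 1/5·h[1] + 1/10·h[2] + 3/10·h[4] + 1/10·h[5]
  h[5] = 1 + 1/5·h[0] + 1/10·h[1] + 1/5·h[2] + 1/5·h[4] + 1/10·h[5]
Solving the 5×5 linear system over states ≠ 3 gives exactly h = [53555/6294, 53785/6294, 52295/6294, 0, 9010/1049, 48505/6294] (h[3] = 0 is the target).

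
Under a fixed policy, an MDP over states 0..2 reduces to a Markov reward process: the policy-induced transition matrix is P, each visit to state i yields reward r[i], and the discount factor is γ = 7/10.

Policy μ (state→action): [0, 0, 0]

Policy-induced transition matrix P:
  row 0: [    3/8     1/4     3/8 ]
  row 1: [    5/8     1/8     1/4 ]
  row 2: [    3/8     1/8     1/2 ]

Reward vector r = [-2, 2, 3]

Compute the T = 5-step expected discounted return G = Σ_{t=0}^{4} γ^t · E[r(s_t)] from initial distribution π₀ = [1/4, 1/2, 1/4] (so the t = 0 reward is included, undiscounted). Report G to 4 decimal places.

G = 2.2735

t=0: π = [0.2500, 0.5000, 0.2500], E[r] = 1.2500, γ^t·E[r] = 1.250000, running G = 1.250000
t=1: π = [0.5000, 0.1563, 0.3438], E[r] = 0.3438, γ^t·E[r] = 0.240625, running G = 1.490625
t=2: π = [0.4141, 0.1875, 0.3984], E[r] = 0.7422, γ^t·E[r] = 0.363672, running G = 1.854297
t=3: π = [0.4219, 0.1768, 0.4014], E[r] = 0.7139, γ^t·E[r] = 0.244856, running G = 2.099153
t=4: π = [0.4192, 0.1777, 0.4031], E[r] = 0.7263, γ^t·E[r] = 0.174389, running G = 2.273542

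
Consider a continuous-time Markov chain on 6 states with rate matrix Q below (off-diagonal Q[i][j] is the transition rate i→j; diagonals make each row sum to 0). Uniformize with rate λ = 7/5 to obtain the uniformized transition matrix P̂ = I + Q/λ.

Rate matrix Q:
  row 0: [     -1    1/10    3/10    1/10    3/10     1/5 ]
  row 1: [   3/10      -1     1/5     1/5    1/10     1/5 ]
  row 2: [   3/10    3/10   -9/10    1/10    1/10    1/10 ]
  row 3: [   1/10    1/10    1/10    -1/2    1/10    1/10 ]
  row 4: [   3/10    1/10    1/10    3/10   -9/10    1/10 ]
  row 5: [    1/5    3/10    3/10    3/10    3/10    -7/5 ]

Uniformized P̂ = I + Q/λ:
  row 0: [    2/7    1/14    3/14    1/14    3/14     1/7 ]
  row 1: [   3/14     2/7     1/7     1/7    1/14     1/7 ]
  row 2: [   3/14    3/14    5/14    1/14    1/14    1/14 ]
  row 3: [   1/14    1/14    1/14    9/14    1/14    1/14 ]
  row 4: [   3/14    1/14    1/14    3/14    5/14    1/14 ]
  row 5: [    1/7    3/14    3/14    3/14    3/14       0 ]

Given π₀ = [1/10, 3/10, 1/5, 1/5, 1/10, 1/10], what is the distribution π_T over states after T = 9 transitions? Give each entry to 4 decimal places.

t=0: π = [0.1000, 0.3000, 0.2000, 0.2000, 0.1000, 0.1000]
t=1: π = [0.1857, 0.1786, 0.1786, 0.2357, 0.1286, 0.0929]
t=2: π = [0.1872, 0.1485, 0.1750, 0.2505, 0.1480, 0.0908]
t=3: π = [0.1854, 0.1412, 0.1718, 0.2593, 0.1534, 0.0889]
t=4: π = [0.1841, 0.1389, 0.1698, 0.2643, 0.1545, 0.0884]
t=5: π = [0.1834, 0.1381, 0.1688, 0.2671, 0.1545, 0.0882]
t=6: π = [0.1829, 0.1377, 0.1683, 0.2686, 0.1544, 0.0881]
t=7: π = [0.1827, 0.1376, 0.1681, 0.2694, 0.1542, 0.0880]
t=8: π = [0.1826, 0.1375, 0.1680, 0.2698, 0.1542, 0.0880]
t=9: π = [0.1825, 0.1375, 0.1679, 0.2700, 0.1541, 0.0880]

π = [0.1825, 0.1375, 0.1679, 0.2700, 0.1541, 0.0880]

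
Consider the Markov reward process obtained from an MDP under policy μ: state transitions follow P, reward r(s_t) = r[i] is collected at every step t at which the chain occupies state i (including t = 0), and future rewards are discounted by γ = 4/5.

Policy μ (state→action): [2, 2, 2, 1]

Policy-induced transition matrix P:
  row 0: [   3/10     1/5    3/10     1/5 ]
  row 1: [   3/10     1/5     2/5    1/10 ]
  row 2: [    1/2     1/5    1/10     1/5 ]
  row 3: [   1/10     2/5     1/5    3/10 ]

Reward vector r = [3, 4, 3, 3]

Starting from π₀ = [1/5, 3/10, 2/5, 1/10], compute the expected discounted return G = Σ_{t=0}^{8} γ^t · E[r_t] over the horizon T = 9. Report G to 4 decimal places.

t=0: π = [0.2000, 0.3000, 0.4000, 0.1000], E[r] = 3.3000, γ^t·E[r] = 3.300000, running G = 3.300000
t=1: π = [0.3600, 0.2200, 0.2400, 0.1800], E[r] = 3.2200, γ^t·E[r] = 2.576000, running G = 5.876000
t=2: π = [0.3120, 0.2360, 0.2560, 0.1960], E[r] = 3.2360, γ^t·E[r] = 2.071040, running G = 7.947040
t=3: π = [0.3120, 0.2392, 0.2528, 0.1960], E[r] = 3.2392, γ^t·E[r] = 1.658470, running G = 9.605510
t=4: π = [0.3114, 0.2392, 0.2538, 0.1957], E[r] = 3.2392, γ^t·E[r] = 1.326776, running G = 10.932287
t=5: π = [0.3116, 0.2391, 0.2536, 0.1956], E[r] = 3.2391, γ^t·E[r] = 1.061400, running G = 11.993687
t=6: π = [0.3116, 0.2391, 0.2536, 0.1957], E[r] = 3.2391, γ^t·E[r] = 0.849118, running G = 12.842805
t=7: π = [0.3116, 0.2391, 0.2536, 0.1957], E[r] = 3.2391, γ^t·E[r] = 0.679295, running G = 13.522100
t=8: π = [0.3116, 0.2391, 0.2536, 0.1957], E[r] = 3.2391, γ^t·E[r] = 0.543436, running G = 14.065536

G = 14.0655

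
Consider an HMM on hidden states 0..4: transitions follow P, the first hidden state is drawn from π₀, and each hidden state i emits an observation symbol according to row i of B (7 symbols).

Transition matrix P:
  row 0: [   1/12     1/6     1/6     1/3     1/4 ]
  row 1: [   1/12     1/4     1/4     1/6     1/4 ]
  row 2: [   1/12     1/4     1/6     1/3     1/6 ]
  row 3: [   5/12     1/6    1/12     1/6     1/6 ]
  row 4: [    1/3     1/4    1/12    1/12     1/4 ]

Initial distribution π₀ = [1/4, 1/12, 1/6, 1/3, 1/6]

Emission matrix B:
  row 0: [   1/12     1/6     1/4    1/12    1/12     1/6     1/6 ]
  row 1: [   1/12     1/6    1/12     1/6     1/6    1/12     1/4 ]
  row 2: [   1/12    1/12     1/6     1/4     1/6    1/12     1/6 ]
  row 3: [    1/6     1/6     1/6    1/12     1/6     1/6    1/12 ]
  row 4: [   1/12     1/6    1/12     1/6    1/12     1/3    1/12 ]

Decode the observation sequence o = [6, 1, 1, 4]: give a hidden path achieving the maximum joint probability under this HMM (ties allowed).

t=0: δ = [4.167e-02, 2.083e-02, 2.778e-02, 2.778e-02, 1.389e-02]  (obs o_0=6)
t=1: δ = [1.929e-03, 1.157e-03, 5.787e-04, 2.315e-03, 1.736e-03]  ψ = [3, 0, 0, 0, 0]  (obs o_1=1)
t=2: δ = [1.608e-04, 7.234e-05, 2.679e-05, 1.072e-04, 8.038e-05]  ψ = [3, 4, 0, 0, 0]  (obs o_2=1)
t=3: δ = [3.721e-06, 4.465e-06, 4.465e-06, 8.931e-06, 3.349e-06]  ψ = [3, 0, 0, 0, 0]  (obs o_3=4)
backtrack: best end state = 3; path = [0, 3, 0, 3]

path = [0, 3, 0, 3]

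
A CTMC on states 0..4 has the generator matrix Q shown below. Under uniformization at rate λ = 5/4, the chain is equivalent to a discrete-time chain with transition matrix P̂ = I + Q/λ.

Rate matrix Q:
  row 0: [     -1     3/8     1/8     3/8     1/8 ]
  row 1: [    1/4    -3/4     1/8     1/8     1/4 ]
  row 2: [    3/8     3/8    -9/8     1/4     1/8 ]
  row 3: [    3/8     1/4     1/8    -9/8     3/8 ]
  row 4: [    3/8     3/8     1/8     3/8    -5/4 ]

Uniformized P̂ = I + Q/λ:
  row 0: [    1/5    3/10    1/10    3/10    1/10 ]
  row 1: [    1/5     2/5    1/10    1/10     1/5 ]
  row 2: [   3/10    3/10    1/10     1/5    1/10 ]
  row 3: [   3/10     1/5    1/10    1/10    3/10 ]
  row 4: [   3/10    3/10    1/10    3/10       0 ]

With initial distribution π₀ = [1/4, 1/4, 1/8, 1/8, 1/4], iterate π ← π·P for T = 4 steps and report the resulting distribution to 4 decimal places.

π = [0.2443, 0.3122, 0.1000, 0.1893, 0.1543]

t=0: π = [0.2500, 0.2500, 0.1250, 0.1250, 0.2500]
t=1: π = [0.2500, 0.3125, 0.1000, 0.2125, 0.1250]
t=2: π = [0.2438, 0.3100, 0.1000, 0.1850, 0.1613]
t=3: π = [0.2446, 0.3125, 0.1000, 0.1910, 0.1519]
t=4: π = [0.2443, 0.3122, 0.1000, 0.1893, 0.1543]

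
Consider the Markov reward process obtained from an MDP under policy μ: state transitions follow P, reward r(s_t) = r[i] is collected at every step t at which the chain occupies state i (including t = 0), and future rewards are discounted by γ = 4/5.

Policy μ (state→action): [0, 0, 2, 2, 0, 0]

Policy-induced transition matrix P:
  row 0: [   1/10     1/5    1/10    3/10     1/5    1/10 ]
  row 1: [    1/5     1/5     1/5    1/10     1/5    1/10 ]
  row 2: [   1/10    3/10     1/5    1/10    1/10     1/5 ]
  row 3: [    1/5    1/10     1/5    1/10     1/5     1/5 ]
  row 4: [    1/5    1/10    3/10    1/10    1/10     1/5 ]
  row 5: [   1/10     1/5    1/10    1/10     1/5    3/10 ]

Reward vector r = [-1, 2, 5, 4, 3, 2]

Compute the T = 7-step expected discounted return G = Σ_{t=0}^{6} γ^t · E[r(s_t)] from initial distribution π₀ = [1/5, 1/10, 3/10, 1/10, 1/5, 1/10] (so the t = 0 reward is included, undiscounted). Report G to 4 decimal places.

t=0: π = [0.2000, 0.1000, 0.3000, 0.1000, 0.2000, 0.1000], E[r] = 2.7000, γ^t·E[r] = 2.700000, running G = 2.700000
t=1: π = [0.1400, 0.2000, 0.1900, 0.1400, 0.1500, 0.1800], E[r] = 2.5800, γ^t·E[r] = 2.064000, running G = 4.764000
t=2: π = [0.1490, 0.1900, 0.1830, 0.1280, 0.1660, 0.1840], E[r] = 2.5240, γ^t·E[r] = 1.615360, running G = 6.379360
t=3: π = [0.1484, 0.1889, 0.1833, 0.1298, 0.1651, 0.1845], E[r] = 2.5294, γ^t·E[r] = 1.295053, running G = 7.674413
t=4: π = [0.1484, 0.1888, 0.1832, 0.1297, 0.1652, 0.1847], E[r] = 2.5290, γ^t·E[r] = 1.035895, running G = 8.710308
t=5: π = [0.1484, 0.1888, 0.1832, 0.1297, 0.1652, 0.1848], E[r] = 2.5290, γ^t·E[r] = 0.828712, running G = 9.539019
t=6: π = [0.1484, 0.1888, 0.1832, 0.1297, 0.1652, 0.1848], E[r] = 2.5290, γ^t·E[r] = 0.662968, running G = 10.201987

G = 10.2020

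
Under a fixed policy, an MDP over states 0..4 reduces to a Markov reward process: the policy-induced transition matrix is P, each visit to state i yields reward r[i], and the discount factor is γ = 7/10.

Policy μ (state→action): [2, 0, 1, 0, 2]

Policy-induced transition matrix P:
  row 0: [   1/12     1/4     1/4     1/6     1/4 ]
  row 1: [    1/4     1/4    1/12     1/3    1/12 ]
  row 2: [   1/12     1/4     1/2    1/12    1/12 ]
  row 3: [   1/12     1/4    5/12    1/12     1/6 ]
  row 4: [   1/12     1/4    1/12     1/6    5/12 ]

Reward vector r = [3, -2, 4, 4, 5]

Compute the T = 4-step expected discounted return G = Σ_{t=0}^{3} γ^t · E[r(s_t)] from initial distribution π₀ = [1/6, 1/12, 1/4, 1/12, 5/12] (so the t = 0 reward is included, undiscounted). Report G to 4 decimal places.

t=0: π = [0.1667, 0.0833, 0.2500, 0.0833, 0.4167], E[r] = 3.7500, γ^t·E[r] = 3.750000, running G = 3.750000
t=1: π = [0.0972, 0.2500, 0.2431, 0.1528, 0.2569], E[r] = 2.6597, γ^t·E[r] = 1.861806, running G = 5.611806
t=2: π = [0.1250, 0.2500, 0.2517, 0.1753, 0.1979], E[r] = 2.5729, γ^t·E[r] = 1.260729, running G = 6.872535
t=3: π = [0.1250, 0.2500, 0.2675, 0.1727, 0.1848], E[r] = 2.5598, γ^t·E[r] = 0.877995, running G = 7.750529

G = 7.7505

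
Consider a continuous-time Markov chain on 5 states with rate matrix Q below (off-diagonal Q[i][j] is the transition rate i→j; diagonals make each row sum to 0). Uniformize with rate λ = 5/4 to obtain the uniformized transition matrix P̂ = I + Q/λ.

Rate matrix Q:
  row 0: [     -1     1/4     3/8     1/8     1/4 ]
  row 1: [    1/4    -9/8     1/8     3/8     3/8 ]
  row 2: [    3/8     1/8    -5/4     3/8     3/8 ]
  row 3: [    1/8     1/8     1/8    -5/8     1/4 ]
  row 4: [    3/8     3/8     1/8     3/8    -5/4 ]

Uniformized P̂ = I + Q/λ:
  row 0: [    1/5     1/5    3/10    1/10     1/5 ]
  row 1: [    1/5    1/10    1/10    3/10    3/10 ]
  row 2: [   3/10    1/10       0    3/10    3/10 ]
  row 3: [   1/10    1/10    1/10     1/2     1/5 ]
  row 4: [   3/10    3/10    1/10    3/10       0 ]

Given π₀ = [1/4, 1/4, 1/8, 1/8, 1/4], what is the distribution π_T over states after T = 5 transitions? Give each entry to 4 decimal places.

π = [0.1994, 0.1581, 0.1272, 0.3248, 0.1904]

t=0: π = [0.2500, 0.2500, 0.1250, 0.1250, 0.2500]
t=1: π = [0.2250, 0.1750, 0.1375, 0.2750, 0.1875]
t=2: π = [0.2050, 0.1600, 0.1313, 0.3100, 0.1938]
t=3: π = [0.2015, 0.1593, 0.1279, 0.3210, 0.1904]
t=4: π = [0.1997, 0.1582, 0.1275, 0.3239, 0.1906]
t=5: π = [0.1994, 0.1581, 0.1272, 0.3248, 0.1904]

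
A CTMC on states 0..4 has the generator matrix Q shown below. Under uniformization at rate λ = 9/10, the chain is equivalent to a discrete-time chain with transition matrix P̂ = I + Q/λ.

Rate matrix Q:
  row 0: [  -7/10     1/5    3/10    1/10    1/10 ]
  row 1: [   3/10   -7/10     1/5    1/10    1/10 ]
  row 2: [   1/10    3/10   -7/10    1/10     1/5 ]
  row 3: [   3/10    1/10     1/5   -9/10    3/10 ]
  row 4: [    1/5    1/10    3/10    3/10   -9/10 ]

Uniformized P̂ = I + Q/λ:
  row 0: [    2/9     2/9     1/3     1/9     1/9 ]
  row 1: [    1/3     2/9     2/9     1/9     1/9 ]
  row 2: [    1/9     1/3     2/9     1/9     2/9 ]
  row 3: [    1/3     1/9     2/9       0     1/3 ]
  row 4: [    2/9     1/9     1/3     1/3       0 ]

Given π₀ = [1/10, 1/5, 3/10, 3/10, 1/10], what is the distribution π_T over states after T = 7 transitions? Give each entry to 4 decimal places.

π = [0.2318, 0.2202, 0.2649, 0.1304, 0.1527]

t=0: π = [0.1000, 0.2000, 0.3000, 0.3000, 0.1000]
t=1: π = [0.2444, 0.2111, 0.2444, 0.1000, 0.2000]
t=2: π = [0.2296, 0.2160, 0.2716, 0.1444, 0.1383]
t=3: π = [0.2321, 0.2210, 0.2631, 0.1258, 0.1580]
t=4: π = [0.2315, 0.2199, 0.2656, 0.1323, 0.1507]
t=5: π = [0.2318, 0.2203, 0.2647, 0.1299, 0.1533]
t=6: π = [0.2317, 0.2202, 0.2650, 0.1307, 0.1524]
t=7: π = [0.2318, 0.2202, 0.2649, 0.1304, 0.1527]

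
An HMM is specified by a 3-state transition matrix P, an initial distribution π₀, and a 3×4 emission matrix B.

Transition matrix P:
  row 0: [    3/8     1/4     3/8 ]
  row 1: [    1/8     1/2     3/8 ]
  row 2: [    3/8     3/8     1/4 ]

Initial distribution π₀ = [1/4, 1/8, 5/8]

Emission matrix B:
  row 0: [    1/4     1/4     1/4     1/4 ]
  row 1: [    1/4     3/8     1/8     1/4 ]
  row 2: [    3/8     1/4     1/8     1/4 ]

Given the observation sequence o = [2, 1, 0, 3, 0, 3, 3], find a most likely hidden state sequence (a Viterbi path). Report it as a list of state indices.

path = [2, 1, 1, 1, 1, 1, 1]

t=0: δ = [6.250e-02, 1.562e-02, 7.812e-02]  (obs o_0=2)
t=1: δ = [7.324e-03, 1.099e-02, 5.859e-03]  ψ = [2, 2, 0]  (obs o_1=1)
t=2: δ = [6.866e-04, 1.373e-03, 1.545e-03]  ψ = [0, 1, 1]  (obs o_2=0)
t=3: δ = [1.448e-04, 1.717e-04, 1.287e-04]  ψ = [2, 1, 1]  (obs o_3=3)
t=4: δ = [1.358e-05, 2.146e-05, 2.414e-05]  ψ = [0, 1, 1]  (obs o_4=0)
t=5: δ = [2.263e-06, 2.682e-06, 2.012e-06]  ψ = [2, 1, 1]  (obs o_5=3)
t=6: δ = [2.122e-07, 3.353e-07, 2.515e-07]  ψ = [0, 1, 1]  (obs o_6=3)
backtrack: best end state = 1; path = [2, 1, 1, 1, 1, 1, 1]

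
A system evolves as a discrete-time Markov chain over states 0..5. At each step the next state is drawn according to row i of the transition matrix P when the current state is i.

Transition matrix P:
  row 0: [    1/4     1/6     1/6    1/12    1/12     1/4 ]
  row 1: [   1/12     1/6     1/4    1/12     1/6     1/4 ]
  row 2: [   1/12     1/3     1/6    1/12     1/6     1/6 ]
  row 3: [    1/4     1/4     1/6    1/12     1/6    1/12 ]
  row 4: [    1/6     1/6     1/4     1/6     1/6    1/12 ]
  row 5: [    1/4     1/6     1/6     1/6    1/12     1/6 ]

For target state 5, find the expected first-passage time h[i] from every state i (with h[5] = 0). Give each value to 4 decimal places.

h = [5.1212, 5.2549, 5.6592, 6.0748, 6.1879, 0.0000]

First-step conditioning: h[5] = 0; for i ≠ 5, h[i] = 1 + Σ_k P[i][k]·h[k].
  h[0] = 1 + 1/4·h[0] + 1/6·h[1] + 1/6·h[2] + 1/12·h[3] + 1/12·h[4]
  h[1] = 1 + 1/12·h[0] + 1/6·h[1] + 1/4·h[2] + 1/12·h[3] + 1/6·h[4]
  h[2] = 1 + 1/12·h[0] + 1/3·h[1] + 1/6·h[2] + 1/12·h[3] + 1/6·h[4]
  h[3] = 1 + 1/4·h[0] + 1/4·h[1] + 1/6·h[2] + 1/12·h[3] + 1/6·h[4]
  h[4] = 1 + 1/6·h[0] + 1/6·h[1] + 1/4·h[2] + 1/6·h[3] + 1/6·h[4]
Solving the 5×5 linear system over states ≠ 5 gives exactly h = [169/33, 18902/3597, 20356/3597, 21851/3597, 22258/3597, 0] (h[5] = 0 is the target).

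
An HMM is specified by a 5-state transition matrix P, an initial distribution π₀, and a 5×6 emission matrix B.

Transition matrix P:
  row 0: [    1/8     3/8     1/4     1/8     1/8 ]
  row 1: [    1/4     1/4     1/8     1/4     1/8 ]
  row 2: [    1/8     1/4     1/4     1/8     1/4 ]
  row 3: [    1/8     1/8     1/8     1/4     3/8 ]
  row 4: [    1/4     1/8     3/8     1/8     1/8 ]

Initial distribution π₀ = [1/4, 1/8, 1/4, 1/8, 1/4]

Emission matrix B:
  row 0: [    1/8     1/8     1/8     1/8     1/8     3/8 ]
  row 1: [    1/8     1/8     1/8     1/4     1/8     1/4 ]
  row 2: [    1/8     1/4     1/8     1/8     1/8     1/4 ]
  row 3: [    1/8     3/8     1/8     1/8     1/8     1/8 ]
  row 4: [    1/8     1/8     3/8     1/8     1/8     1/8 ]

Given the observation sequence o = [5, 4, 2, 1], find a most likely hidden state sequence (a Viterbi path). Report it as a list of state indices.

t=0: δ = [9.375e-02, 3.125e-02, 6.250e-02, 1.562e-02, 3.125e-02]  (obs o_0=5)
t=1: δ = [1.465e-03, 4.395e-03, 2.930e-03, 1.465e-03, 1.953e-03]  ψ = [0, 0, 0, 0, 2]  (obs o_1=4)
t=2: δ = [1.373e-04, 1.373e-04, 9.155e-05, 1.373e-04, 2.747e-04]  ψ = [1, 1, 2, 1, 2]  (obs o_2=2)
t=3: δ = [8.583e-06, 6.437e-06, 2.575e-05, 1.287e-05, 6.437e-06]  ψ = [4, 0, 4, 1, 3]  (obs o_3=1)
backtrack: best end state = 2; path = [0, 2, 4, 2]

path = [0, 2, 4, 2]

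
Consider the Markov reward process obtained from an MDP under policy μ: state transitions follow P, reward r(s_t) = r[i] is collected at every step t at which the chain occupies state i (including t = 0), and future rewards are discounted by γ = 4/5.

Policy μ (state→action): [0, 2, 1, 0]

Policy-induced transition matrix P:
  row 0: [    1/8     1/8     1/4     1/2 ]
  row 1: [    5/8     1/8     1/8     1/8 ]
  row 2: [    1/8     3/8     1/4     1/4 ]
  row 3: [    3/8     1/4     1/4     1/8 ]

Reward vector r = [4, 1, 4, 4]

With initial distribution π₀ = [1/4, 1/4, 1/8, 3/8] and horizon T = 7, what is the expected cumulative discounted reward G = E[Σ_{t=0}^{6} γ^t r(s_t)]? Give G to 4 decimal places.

G = 13.1939

t=0: π = [0.2500, 0.2500, 0.1250, 0.3750], E[r] = 3.2500, γ^t·E[r] = 3.250000, running G = 3.250000
t=1: π = [0.3438, 0.2031, 0.2188, 0.2344], E[r] = 3.3906, γ^t·E[r] = 2.712500, running G = 5.962500
t=2: π = [0.2852, 0.2090, 0.2246, 0.2813], E[r] = 3.3730, γ^t·E[r] = 2.158750, running G = 8.121250
t=3: π = [0.2998, 0.2163, 0.2239, 0.2600], E[r] = 3.3511, γ^t·E[r] = 1.715750, running G = 9.837000
t=4: π = [0.2982, 0.2135, 0.2230, 0.2654], E[r] = 3.3596, γ^t·E[r] = 1.376088, running G = 11.213088
t=5: π = [0.2981, 0.2139, 0.2233, 0.2647], E[r] = 3.3582, γ^t·E[r] = 1.100431, running G = 12.313519
t=6: π = [0.2981, 0.2139, 0.2233, 0.2647], E[r] = 3.3583, γ^t·E[r] = 0.880347, running G = 13.193866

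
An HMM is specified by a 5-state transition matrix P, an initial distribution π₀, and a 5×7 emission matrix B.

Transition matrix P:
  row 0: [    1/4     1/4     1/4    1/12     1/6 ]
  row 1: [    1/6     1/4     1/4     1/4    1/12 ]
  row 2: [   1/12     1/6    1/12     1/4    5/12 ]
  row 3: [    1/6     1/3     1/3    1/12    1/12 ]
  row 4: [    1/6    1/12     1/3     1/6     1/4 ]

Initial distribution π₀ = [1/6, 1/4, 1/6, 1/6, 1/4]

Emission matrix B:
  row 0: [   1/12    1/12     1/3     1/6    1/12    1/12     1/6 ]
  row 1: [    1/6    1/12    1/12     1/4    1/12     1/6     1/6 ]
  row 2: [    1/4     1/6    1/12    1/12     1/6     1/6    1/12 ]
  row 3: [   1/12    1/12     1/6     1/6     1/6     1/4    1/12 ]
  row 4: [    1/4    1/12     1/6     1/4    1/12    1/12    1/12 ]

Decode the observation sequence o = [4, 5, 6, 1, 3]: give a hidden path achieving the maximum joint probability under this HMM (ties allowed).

t=0: δ = [1.389e-02, 2.083e-02, 2.778e-02, 2.778e-02, 2.083e-02]  (obs o_0=4)
t=1: δ = [3.858e-04, 1.543e-03, 1.543e-03, 1.736e-03, 9.645e-04]  ψ = [3, 3, 3, 2, 2]  (obs o_1=5)
t=2: δ = [4.823e-05, 9.645e-05, 4.823e-05, 3.215e-05, 5.358e-05]  ψ = [3, 3, 3, 1, 2]  (obs o_2=6)
t=3: δ = [1.340e-06, 2.009e-06, 4.019e-06, 2.009e-06, 1.674e-06]  ψ = [1, 1, 1, 1, 2]  (obs o_3=1)
t=4: δ = [5.582e-08, 1.674e-07, 5.582e-08, 1.674e-07, 4.186e-07]  ψ = [0, 2, 3, 2, 2]  (obs o_4=3)
backtrack: best end state = 4; path = [2, 3, 1, 2, 4]

path = [2, 3, 1, 2, 4]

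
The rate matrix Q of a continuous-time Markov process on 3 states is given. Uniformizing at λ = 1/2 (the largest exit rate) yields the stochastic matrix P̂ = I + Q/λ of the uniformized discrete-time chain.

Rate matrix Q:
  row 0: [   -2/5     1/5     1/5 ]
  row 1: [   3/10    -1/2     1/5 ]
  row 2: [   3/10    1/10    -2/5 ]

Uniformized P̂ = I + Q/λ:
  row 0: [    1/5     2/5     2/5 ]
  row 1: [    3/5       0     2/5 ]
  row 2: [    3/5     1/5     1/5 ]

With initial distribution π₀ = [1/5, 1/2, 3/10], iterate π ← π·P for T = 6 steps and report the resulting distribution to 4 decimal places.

t=0: π = [0.2000, 0.5000, 0.3000]
t=1: π = [0.5200, 0.1400, 0.3400]
t=2: π = [0.3920, 0.2760, 0.3320]
t=3: π = [0.4432, 0.2232, 0.3336]
t=4: π = [0.4227, 0.2440, 0.3333]
t=5: π = [0.4309, 0.2357, 0.3333]
t=6: π = [0.4276, 0.2390, 0.3333]

π = [0.4276, 0.2390, 0.3333]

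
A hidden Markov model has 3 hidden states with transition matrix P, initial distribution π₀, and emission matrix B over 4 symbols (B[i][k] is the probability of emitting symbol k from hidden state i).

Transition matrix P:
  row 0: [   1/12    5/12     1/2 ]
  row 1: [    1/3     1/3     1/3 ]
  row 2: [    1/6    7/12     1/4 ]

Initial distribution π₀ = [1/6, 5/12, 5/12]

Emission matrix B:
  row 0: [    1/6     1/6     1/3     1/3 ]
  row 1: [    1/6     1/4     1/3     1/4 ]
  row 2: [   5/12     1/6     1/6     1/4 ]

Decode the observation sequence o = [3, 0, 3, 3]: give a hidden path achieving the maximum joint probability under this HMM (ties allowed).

t=0: δ = [5.556e-02, 1.042e-01, 1.042e-01]  (obs o_0=3)
t=1: δ = [5.787e-03, 1.013e-02, 1.447e-02]  ψ = [1, 2, 1]  (obs o_1=0)
t=2: δ = [1.125e-03, 2.110e-03, 9.042e-04]  ψ = [1, 2, 2]  (obs o_2=3)
t=3: δ = [2.344e-04, 1.758e-04, 1.758e-04]  ψ = [1, 1, 1]  (obs o_3=3)
backtrack: best end state = 0; path = [1, 2, 1, 0]

path = [1, 2, 1, 0]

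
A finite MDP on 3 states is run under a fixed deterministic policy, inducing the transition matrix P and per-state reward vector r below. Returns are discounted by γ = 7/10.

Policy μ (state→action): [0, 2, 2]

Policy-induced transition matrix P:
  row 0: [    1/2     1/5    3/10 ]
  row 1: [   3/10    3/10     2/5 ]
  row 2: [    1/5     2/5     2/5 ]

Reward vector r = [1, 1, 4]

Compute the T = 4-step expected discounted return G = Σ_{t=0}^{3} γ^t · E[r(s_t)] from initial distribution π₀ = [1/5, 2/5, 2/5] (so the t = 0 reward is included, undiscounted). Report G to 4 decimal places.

G = 5.4534

t=0: π = [0.2000, 0.4000, 0.4000], E[r] = 2.2000, γ^t·E[r] = 2.200000, running G = 2.200000
t=1: π = [0.3000, 0.3200, 0.3800], E[r] = 2.1400, γ^t·E[r] = 1.498000, running G = 3.698000
t=2: π = [0.3220, 0.3080, 0.3700], E[r] = 2.1100, γ^t·E[r] = 1.033900, running G = 4.731900
t=3: π = [0.3274, 0.3048, 0.3678], E[r] = 2.1034, γ^t·E[r] = 0.721466, running G = 5.453366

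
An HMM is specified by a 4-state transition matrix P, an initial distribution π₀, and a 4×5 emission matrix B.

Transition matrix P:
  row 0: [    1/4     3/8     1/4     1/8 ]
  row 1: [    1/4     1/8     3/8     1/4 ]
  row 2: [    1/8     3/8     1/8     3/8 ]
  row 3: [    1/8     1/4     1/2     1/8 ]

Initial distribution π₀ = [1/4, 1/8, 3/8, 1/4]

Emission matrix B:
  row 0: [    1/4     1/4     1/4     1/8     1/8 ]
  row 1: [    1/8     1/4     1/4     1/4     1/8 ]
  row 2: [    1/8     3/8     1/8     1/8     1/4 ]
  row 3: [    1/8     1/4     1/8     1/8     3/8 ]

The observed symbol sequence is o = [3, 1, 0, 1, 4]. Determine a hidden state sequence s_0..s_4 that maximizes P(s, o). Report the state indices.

path = [3, 2, 3, 2, 3]

t=0: δ = [3.125e-02, 3.125e-02, 4.688e-02, 3.125e-02]  (obs o_0=3)
t=1: δ = [1.953e-03, 4.395e-03, 5.859e-03, 4.395e-03]  ψ = [0, 2, 3, 2]  (obs o_1=1)
t=2: δ = [2.747e-04, 2.747e-04, 2.747e-04, 2.747e-04]  ψ = [1, 2, 3, 2]  (obs o_2=0)
t=3: δ = [1.717e-05, 2.575e-05, 5.150e-05, 2.575e-05]  ψ = [0, 0, 3, 2]  (obs o_3=1)
t=4: δ = [8.047e-07, 2.414e-06, 3.219e-06, 7.242e-06]  ψ = [1, 2, 3, 2]  (obs o_4=4)
backtrack: best end state = 3; path = [3, 2, 3, 2, 3]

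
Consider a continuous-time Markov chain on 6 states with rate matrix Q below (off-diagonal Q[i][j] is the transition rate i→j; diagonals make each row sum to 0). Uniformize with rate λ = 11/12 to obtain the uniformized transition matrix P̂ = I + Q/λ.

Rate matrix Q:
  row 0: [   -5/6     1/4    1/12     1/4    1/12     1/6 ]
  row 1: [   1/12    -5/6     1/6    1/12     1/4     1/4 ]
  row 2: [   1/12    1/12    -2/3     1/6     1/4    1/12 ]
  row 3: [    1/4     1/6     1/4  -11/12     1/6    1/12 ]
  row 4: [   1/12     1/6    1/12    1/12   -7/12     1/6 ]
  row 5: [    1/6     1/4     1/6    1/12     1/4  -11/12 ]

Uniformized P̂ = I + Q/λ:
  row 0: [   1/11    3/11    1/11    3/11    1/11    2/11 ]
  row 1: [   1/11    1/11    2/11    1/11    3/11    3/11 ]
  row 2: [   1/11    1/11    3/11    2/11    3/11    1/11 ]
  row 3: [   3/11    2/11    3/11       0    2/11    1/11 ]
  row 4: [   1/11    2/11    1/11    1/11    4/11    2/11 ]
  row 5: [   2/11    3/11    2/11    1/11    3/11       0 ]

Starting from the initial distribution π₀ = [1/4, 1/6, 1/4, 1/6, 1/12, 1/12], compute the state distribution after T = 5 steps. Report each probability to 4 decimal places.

t=0: π = [0.2500, 0.1667, 0.2500, 0.1667, 0.0833, 0.0833]
t=1: π = [0.1288, 0.1742, 0.1894, 0.1439, 0.2197, 0.1439]
t=2: π = [0.1302, 0.1736, 0.1804, 0.1185, 0.2562, 0.1412]
t=3: π = [0.1253, 0.1743, 0.1739, 0.1202, 0.2616, 0.1448]
t=4: π = [0.1259, 0.1747, 0.1734, 0.1186, 0.2628, 0.1446]
t=5: π = [0.1256, 0.1748, 0.1730, 0.1188, 0.2629, 0.1449]

π = [0.1256, 0.1748, 0.1730, 0.1188, 0.2629, 0.1449]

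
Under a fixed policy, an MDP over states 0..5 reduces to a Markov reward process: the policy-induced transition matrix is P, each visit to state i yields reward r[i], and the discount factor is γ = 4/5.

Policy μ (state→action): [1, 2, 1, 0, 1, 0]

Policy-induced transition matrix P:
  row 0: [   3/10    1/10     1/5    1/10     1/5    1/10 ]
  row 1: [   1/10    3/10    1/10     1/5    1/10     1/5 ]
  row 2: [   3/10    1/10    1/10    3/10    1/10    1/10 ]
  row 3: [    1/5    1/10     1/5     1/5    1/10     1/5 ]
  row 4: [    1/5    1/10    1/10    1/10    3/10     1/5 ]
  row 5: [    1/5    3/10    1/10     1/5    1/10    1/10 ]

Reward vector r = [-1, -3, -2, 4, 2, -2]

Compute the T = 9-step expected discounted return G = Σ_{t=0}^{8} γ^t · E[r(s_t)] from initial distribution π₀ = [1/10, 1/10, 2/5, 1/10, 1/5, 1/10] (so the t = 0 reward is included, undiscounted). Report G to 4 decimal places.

G = -1.3224

t=0: π = [0.1000, 0.1000, 0.4000, 0.1000, 0.2000, 0.1000], E[r] = -0.6000, γ^t·E[r] = -0.600000, running G = -0.600000
t=1: π = [0.2400, 0.1400, 0.1200, 0.2100, 0.1500, 0.1400], E[r] = -0.0400, γ^t·E[r] = -0.032000, running G = -0.632000
t=2: π = [0.2220, 0.1560, 0.1450, 0.1730, 0.1540, 0.1500], E[r] = -0.2800, γ^t·E[r] = -0.179200, running G = -0.811200
t=3: π = [0.2211, 0.1612, 0.1395, 0.1769, 0.1530, 0.1483], E[r] = -0.2667, γ^t·E[r] = -0.136550, running G = -0.947750
t=4: π = [0.2199, 0.1619, 0.1398, 0.1765, 0.1527, 0.1491], E[r] = -0.2719, γ^t·E[r] = -0.111362, running G = -1.059112
t=5: π = [0.2198, 0.1622, 0.1396, 0.1767, 0.1525, 0.1491], E[r] = -0.2720, γ^t·E[r] = -0.089124, running G = -1.148236
t=6: π = [0.2197, 0.1623, 0.1396, 0.1767, 0.1525, 0.1491], E[r] = -0.2722, γ^t·E[r] = -0.071356, running G = -1.219592
t=7: π = [0.2197, 0.1623, 0.1396, 0.1767, 0.1525, 0.1491], E[r] = -0.2722, γ^t·E[r] = -0.057090, running G = -1.276682
t=8: π = [0.2197, 0.1623, 0.1396, 0.1767, 0.1525, 0.1491], E[r] = -0.2722, γ^t·E[r] = -0.045674, running G = -1.322357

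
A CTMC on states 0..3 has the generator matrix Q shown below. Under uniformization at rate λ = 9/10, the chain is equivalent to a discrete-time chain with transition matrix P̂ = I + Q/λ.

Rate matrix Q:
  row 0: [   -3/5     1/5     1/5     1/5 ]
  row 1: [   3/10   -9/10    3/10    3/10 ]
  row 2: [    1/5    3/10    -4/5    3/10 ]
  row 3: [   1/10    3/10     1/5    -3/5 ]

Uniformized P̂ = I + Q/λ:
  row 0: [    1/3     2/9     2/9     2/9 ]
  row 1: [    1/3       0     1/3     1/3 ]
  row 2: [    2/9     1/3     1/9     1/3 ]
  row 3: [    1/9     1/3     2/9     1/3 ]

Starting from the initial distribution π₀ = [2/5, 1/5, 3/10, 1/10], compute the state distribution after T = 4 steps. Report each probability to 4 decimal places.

t=0: π = [0.4000, 0.2000, 0.3000, 0.1000]
t=1: π = [0.2778, 0.2222, 0.2111, 0.2889]
t=2: π = [0.2457, 0.2284, 0.2235, 0.3025]
t=3: π = [0.2413, 0.2299, 0.2228, 0.3060]
t=4: π = [0.2406, 0.2299, 0.2230, 0.3065]

π = [0.2406, 0.2299, 0.2230, 0.3065]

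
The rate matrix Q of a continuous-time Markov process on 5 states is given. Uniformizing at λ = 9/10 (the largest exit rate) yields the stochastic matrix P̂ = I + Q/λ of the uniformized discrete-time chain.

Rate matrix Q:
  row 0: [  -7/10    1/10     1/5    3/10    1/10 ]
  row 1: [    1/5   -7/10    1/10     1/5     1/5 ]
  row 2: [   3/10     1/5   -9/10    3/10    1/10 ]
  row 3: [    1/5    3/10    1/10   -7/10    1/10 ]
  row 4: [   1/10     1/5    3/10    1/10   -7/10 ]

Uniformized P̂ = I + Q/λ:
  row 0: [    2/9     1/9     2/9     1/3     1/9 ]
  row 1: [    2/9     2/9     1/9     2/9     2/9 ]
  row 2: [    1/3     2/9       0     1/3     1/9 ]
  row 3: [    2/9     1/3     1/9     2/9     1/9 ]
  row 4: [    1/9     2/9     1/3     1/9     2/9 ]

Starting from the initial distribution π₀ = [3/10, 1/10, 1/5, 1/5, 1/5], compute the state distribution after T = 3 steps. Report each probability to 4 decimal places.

t=0: π = [0.3000, 0.1000, 0.2000, 0.2000, 0.2000]
t=1: π = [0.2222, 0.2111, 0.1667, 0.2556, 0.1444]
t=2: π = [0.2247, 0.2259, 0.1494, 0.2494, 0.1506]
t=3: π = [0.2221, 0.2250, 0.1529, 0.2471, 0.1529]

π = [0.2221, 0.2250, 0.1529, 0.2471, 0.1529]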